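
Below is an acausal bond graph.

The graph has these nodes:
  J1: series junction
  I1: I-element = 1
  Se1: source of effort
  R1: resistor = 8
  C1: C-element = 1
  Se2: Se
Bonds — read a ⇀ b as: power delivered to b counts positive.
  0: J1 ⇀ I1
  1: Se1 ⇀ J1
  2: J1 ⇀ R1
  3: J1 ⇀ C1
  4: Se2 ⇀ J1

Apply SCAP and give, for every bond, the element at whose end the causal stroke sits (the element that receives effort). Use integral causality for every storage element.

bond 1 stroke→J1  (Se1: effort source, stroke at far end)
bond 4 stroke→J1  (Se2: effort source, stroke at far end)
bond 0 stroke→I1  (prefer integral on I1)
bond 2 stroke→J1  (J1 flow already set via bond 0)
bond 3 stroke→J1  (J1: bond 0 brought flow, rest push out)

b0 |I1
b1 |J1
b2 |J1
b3 |J1
b4 |J1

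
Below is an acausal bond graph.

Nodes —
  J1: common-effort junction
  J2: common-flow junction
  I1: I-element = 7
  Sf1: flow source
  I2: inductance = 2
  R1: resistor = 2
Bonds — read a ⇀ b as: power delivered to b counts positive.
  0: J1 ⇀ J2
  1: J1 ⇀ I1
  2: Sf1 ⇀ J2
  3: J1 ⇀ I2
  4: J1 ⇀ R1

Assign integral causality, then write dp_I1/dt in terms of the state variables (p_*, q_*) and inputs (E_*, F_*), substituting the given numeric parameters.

β2 stroke→Sf1  (source Sf1 imposes f)
β0 stroke→J2  (1-jn J2 has f-setter on 2)
β1 stroke→I1  (I1 integral (f out))
β3 stroke→I2  (I2: I, integral causality)
β4 stroke→J1  (J1: last free bond brings effort in)

dp_I1/dt = -2*F_Sf1 - 2*p_I1/7 - p_I2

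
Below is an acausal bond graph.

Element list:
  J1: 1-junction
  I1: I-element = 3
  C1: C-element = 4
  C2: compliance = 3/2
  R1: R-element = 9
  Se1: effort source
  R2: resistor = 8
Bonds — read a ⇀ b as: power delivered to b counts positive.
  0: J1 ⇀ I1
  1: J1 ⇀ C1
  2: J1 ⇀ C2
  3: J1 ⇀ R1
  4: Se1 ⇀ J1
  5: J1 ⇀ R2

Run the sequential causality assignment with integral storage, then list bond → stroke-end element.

#4 →J1  (source Se1 imposes e)
#0 →I1  (I1 outputs flow p/I1)
#1 →J1  (common-f at J1 fixed by 0)
#2 →J1  (J1: bond 0 brought flow, rest push out)
#3 →J1  (common-f at J1 fixed by 0)
#5 →J1  (1-jn J1 has f-setter on 0)

#0 |I1
#1 |J1
#2 |J1
#3 |J1
#4 |J1
#5 |J1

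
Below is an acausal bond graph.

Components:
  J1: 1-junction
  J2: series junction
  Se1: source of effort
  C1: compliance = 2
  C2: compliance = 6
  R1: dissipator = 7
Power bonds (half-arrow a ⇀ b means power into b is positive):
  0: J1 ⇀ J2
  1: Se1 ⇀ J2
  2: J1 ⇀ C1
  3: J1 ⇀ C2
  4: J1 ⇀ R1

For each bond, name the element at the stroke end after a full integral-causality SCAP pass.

b0 stroke→J1
b1 stroke→J2
b2 stroke→J1
b3 stroke→J1
b4 stroke→R1

#1 |J2  (Se1: effort source, stroke at far end)
#0 |J1  (J2 needs exactly one f-in)
#2 |J1  (C1: C, integral causality)
#3 |J1  (C2 outputs effort q/C2)
#4 |R1  (J1 needs exactly one f-in)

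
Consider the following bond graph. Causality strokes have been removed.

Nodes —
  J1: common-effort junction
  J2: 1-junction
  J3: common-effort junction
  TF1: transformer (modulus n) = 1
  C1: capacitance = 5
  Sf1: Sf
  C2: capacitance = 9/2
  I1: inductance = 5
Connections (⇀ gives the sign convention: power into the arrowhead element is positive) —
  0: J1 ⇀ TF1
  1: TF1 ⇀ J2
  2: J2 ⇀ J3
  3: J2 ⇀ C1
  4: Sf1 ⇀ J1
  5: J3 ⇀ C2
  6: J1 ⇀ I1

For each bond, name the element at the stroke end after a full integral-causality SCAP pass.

β0 stroke at J1
β1 stroke at TF1
β2 stroke at J2
β3 stroke at J2
β4 stroke at Sf1
β5 stroke at J3
β6 stroke at I1

b4 stroke at Sf1  (source Sf1 imposes f)
b3 stroke at J2  (C1 outputs effort q/C1)
b5 stroke at J3  (prefer integral on C2)
b2 stroke at J2  (common-e at J3 fixed by 5)
b1 stroke at TF1  (J2: last free bond brings flow in)
b0 stroke at J1  (TF1 one-in-one-out from 1)
b6 stroke at I1  (J1 effort already set via bond 0)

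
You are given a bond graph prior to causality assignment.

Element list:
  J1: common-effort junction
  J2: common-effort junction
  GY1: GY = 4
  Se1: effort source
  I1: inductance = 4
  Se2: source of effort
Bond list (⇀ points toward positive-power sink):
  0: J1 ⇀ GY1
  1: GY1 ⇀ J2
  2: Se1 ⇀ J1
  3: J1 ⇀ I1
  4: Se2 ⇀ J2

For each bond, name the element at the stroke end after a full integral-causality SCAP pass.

β2 stroke→J1  (source Se1 imposes e)
β4 stroke→J2  (Se2 fixes effort; stroke away)
β0 stroke→GY1  (0-jn J1 has e-setter on 2)
β3 stroke→I1  (J1: bond 2 brought effort, rest push out)
β1 stroke→GY1  (0-jn J2 has e-setter on 4)

bond 0 stroke at GY1
bond 1 stroke at GY1
bond 2 stroke at J1
bond 3 stroke at I1
bond 4 stroke at J2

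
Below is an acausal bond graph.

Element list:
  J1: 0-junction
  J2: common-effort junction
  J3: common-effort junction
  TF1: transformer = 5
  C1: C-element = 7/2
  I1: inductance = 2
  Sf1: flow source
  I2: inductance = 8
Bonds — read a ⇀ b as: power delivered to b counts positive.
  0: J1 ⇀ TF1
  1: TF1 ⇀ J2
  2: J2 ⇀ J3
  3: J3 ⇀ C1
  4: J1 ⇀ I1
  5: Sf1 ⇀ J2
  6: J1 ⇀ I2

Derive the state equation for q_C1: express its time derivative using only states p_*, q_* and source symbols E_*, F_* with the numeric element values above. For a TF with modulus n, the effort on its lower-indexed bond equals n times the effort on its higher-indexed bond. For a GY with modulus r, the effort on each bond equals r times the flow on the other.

dq_C1/dt = F_Sf1 - 5*p_I1/2 - 5*p_I2/8

β5 stroke at Sf1  (Sf1: flow source, stroke at near end)
β3 stroke at J3  (C1 outputs effort q/C1)
β2 stroke at J2  (J3 effort already set via bond 3)
β1 stroke at TF1  (0-jn J2 has e-setter on 2)
β0 stroke at J1  (TF1: transformer flips bond 1)
β4 stroke at I1  (J1 effort already set via bond 0)
β6 stroke at I2  (common-e at J1 fixed by 0)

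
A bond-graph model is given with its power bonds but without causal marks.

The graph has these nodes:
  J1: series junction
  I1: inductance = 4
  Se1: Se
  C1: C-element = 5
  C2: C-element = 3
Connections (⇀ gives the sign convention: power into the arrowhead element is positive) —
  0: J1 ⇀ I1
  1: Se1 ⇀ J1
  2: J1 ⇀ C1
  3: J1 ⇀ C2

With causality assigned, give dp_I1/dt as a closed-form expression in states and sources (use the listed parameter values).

dp_I1/dt = E_Se1 - q_C1/5 - q_C2/3

b1 stroke at J1  (Se1: effort source, stroke at far end)
b0 stroke at I1  (prefer integral on I1)
b2 stroke at J1  (J1: bond 0 brought flow, rest push out)
b3 stroke at J1  (J1 flow already set via bond 0)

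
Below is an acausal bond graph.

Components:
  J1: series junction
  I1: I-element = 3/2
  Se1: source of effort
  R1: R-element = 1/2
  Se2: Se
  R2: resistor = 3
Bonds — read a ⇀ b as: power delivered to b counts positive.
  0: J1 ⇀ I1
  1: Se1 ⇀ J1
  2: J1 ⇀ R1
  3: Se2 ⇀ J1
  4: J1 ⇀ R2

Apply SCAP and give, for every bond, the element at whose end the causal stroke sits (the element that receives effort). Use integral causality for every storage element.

#0 |I1
#1 |J1
#2 |J1
#3 |J1
#4 |J1

#1 stroke at J1  (source Se1 imposes e)
#3 stroke at J1  (Se2: effort source, stroke at far end)
#0 stroke at I1  (I1 outputs flow p/I1)
#2 stroke at J1  (J1 flow already set via bond 0)
#4 stroke at J1  (J1 flow already set via bond 0)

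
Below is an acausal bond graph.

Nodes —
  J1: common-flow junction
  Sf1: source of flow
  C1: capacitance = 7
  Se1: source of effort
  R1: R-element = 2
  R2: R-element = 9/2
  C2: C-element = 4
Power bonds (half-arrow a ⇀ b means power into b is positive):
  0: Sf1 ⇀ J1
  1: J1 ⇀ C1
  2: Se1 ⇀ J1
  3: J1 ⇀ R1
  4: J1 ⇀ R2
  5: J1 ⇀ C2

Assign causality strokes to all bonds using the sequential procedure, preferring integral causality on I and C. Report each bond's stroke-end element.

b0 stroke→Sf1
b1 stroke→J1
b2 stroke→J1
b3 stroke→J1
b4 stroke→J1
b5 stroke→J1

#0 |Sf1  (Sf1 (Sf) sets flow on bond)
#2 |J1  (Se1: effort source, stroke at far end)
#1 |J1  (J1 flow already set via bond 0)
#3 |J1  (common-f at J1 fixed by 0)
#4 |J1  (J1 flow already set via bond 0)
#5 |J1  (common-f at J1 fixed by 0)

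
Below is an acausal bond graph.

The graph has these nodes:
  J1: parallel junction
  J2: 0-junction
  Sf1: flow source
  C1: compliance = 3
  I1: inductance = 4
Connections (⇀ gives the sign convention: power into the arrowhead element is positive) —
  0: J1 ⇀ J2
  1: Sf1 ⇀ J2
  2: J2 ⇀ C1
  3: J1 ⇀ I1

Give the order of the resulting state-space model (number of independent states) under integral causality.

β1 stroke→Sf1  (Sf1 (Sf) sets flow on bond)
β2 stroke→J2  (C1 integral (e out))
β0 stroke→J1  (J2 effort already set via bond 2)
β3 stroke→I1  (J1: bond 0 brought effort, rest push out)

2  (C1, I1 all integral)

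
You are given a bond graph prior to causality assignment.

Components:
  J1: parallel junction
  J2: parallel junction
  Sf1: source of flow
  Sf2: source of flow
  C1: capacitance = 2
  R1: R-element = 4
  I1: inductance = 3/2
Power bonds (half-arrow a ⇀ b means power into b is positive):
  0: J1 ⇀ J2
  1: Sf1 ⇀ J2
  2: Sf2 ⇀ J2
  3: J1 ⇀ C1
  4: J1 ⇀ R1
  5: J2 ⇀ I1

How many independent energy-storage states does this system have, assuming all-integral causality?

2  (C1, I1 all integral)

bond 1 →Sf1  (Sf1: flow source, stroke at near end)
bond 2 →Sf2  (Sf2 fixes flow; stroke at Sf2)
bond 3 →J1  (C1: C, integral causality)
bond 0 →J2  (common-e at J1 fixed by 3)
bond 4 →R1  (0-jn J1 has e-setter on 3)
bond 5 →I1  (common-e at J2 fixed by 0)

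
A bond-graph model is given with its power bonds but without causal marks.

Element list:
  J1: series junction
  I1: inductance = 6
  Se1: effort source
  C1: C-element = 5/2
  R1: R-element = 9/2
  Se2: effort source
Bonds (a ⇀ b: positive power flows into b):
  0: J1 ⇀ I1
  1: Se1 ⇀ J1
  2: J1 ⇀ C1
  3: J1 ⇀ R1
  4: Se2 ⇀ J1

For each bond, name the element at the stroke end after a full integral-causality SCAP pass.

bond 0 stroke→I1
bond 1 stroke→J1
bond 2 stroke→J1
bond 3 stroke→J1
bond 4 stroke→J1

bond 1 |J1  (source Se1 imposes e)
bond 4 |J1  (source Se2 imposes e)
bond 0 |I1  (prefer integral on I1)
bond 2 |J1  (J1: bond 0 brought flow, rest push out)
bond 3 |J1  (J1 flow already set via bond 0)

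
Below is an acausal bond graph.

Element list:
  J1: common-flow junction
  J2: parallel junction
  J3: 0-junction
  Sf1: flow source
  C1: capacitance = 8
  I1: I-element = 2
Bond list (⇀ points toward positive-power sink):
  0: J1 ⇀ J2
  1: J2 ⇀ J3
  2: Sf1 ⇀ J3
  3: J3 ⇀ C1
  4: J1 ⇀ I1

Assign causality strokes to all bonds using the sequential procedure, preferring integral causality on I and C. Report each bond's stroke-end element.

β2 stroke→Sf1  (source Sf1 imposes f)
β3 stroke→J3  (C1 outputs effort q/C1)
β1 stroke→J2  (0-jn J3 has e-setter on 3)
β0 stroke→J1  (J2: bond 1 brought effort, rest push out)
β4 stroke→I1  (closing 1-jn rule on J1)

bond 0 →J1
bond 1 →J2
bond 2 →Sf1
bond 3 →J3
bond 4 →I1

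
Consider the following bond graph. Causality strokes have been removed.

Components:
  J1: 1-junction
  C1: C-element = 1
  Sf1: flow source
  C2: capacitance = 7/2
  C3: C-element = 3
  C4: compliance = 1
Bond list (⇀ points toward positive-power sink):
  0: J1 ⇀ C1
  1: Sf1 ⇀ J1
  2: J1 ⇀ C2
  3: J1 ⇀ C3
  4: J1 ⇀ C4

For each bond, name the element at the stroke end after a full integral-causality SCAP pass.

β1 |Sf1  (Sf1: flow source, stroke at near end)
β0 |J1  (J1: bond 1 brought flow, rest push out)
β2 |J1  (J1 flow already set via bond 1)
β3 |J1  (1-jn J1 has f-setter on 1)
β4 |J1  (1-jn J1 has f-setter on 1)

bond 0 stroke→J1
bond 1 stroke→Sf1
bond 2 stroke→J1
bond 3 stroke→J1
bond 4 stroke→J1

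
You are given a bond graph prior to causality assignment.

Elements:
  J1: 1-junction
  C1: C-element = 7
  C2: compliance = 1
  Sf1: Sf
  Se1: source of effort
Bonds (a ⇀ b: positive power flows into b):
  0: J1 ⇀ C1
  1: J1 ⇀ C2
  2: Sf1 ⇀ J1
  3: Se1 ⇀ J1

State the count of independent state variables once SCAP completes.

2  (C1, C2 all integral)

#2 |Sf1  (Sf1 fixes flow; stroke at Sf1)
#3 |J1  (Se1 (Se) sets effort on bond)
#0 |J1  (J1 flow already set via bond 2)
#1 |J1  (J1 flow already set via bond 2)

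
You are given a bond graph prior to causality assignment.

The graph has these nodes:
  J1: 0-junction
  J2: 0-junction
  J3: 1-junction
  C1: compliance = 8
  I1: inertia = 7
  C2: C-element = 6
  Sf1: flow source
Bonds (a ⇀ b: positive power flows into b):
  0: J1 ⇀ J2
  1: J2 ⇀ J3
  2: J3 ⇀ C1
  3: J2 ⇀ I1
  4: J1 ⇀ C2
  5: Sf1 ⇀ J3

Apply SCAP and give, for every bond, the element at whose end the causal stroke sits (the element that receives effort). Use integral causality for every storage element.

#5 |Sf1  (Sf1 fixes flow; stroke at Sf1)
#1 |J3  (common-f at J3 fixed by 5)
#2 |J3  (J3 flow already set via bond 5)
#3 |I1  (prefer integral on I1)
#0 |J2  (J2: last free bond brings effort in)
#4 |J1  (J1 needs exactly one e-in)

β0 →J2
β1 →J3
β2 →J3
β3 →I1
β4 →J1
β5 →Sf1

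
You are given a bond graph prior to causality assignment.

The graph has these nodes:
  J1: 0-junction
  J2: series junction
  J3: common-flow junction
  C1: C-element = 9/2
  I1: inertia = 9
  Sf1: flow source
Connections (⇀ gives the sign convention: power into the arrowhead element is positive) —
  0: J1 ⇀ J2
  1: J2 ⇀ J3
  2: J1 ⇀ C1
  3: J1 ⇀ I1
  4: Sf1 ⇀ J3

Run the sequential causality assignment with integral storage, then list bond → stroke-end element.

β4 stroke at Sf1  (Sf1: flow source, stroke at near end)
β1 stroke at J3  (common-f at J3 fixed by 4)
β0 stroke at J2  (common-f at J2 fixed by 1)
β2 stroke at J1  (prefer integral on C1)
β3 stroke at I1  (J1 effort already set via bond 2)

#0 stroke→J2
#1 stroke→J3
#2 stroke→J1
#3 stroke→I1
#4 stroke→Sf1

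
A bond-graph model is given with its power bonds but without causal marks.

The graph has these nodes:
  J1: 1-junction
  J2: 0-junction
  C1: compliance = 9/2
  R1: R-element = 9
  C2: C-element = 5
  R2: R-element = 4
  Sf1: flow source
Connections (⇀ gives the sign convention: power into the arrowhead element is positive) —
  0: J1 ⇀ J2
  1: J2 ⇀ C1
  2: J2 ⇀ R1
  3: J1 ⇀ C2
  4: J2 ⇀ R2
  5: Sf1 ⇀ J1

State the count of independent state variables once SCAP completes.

#5 stroke at Sf1  (source Sf1 imposes f)
#0 stroke at J1  (1-jn J1 has f-setter on 5)
#3 stroke at J1  (common-f at J1 fixed by 5)
#1 stroke at J2  (C1 integral (e out))
#2 stroke at R1  (0-jn J2 has e-setter on 1)
#4 stroke at R2  (common-e at J2 fixed by 1)

2  (C1, C2 all integral)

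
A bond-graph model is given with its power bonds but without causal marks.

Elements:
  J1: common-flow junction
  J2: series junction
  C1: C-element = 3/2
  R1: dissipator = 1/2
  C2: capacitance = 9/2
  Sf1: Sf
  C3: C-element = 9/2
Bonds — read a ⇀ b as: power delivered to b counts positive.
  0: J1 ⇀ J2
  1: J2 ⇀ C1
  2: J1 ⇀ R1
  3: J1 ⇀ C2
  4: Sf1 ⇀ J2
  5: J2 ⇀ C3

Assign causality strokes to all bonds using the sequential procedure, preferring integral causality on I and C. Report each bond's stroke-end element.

#4 |Sf1  (Sf1: flow source, stroke at near end)
#0 |J2  (common-f at J2 fixed by 4)
#1 |J2  (J2 flow already set via bond 4)
#5 |J2  (common-f at J2 fixed by 4)
#2 |J1  (J1 flow already set via bond 0)
#3 |J1  (J1: bond 0 brought flow, rest push out)

bond 0 |J2
bond 1 |J2
bond 2 |J1
bond 3 |J1
bond 4 |Sf1
bond 5 |J2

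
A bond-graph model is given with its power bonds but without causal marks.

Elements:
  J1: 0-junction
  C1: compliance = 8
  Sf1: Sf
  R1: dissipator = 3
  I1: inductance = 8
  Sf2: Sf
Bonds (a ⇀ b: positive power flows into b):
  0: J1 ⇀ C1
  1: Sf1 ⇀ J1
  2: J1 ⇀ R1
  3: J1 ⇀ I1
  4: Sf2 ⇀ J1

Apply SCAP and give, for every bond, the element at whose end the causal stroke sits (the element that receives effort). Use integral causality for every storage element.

bond 1 stroke→Sf1  (Sf1: flow source, stroke at near end)
bond 4 stroke→Sf2  (source Sf2 imposes f)
bond 0 stroke→J1  (prefer integral on C1)
bond 2 stroke→R1  (0-jn J1 has e-setter on 0)
bond 3 stroke→I1  (0-jn J1 has e-setter on 0)

bond 0 stroke at J1
bond 1 stroke at Sf1
bond 2 stroke at R1
bond 3 stroke at I1
bond 4 stroke at Sf2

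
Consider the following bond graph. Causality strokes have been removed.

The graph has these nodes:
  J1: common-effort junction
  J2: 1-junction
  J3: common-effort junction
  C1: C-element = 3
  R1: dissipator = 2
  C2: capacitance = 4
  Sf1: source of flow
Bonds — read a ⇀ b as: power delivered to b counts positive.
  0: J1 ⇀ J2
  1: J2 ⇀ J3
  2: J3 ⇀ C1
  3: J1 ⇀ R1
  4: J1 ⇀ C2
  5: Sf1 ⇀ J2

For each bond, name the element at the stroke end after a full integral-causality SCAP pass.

b5 →Sf1  (Sf1 (Sf) sets flow on bond)
b0 →J2  (1-jn J2 has f-setter on 5)
b1 →J2  (J2: bond 5 brought flow, rest push out)
b2 →J3  (J3 needs exactly one e-in)
b4 →J1  (C2 integral (e out))
b3 →R1  (common-e at J1 fixed by 4)

#0 →J2
#1 →J2
#2 →J3
#3 →R1
#4 →J1
#5 →Sf1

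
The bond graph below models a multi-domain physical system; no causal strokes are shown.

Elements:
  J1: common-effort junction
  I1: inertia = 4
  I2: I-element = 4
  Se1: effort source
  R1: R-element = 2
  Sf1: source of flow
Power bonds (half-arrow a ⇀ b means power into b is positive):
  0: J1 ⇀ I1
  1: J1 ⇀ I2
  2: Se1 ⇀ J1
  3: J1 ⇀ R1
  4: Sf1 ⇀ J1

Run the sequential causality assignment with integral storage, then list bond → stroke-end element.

bond 2 stroke→J1  (Se1 (Se) sets effort on bond)
bond 4 stroke→Sf1  (Sf1 (Sf) sets flow on bond)
bond 0 stroke→I1  (common-e at J1 fixed by 2)
bond 1 stroke→I2  (0-jn J1 has e-setter on 2)
bond 3 stroke→R1  (J1 effort already set via bond 2)

b0 stroke at I1
b1 stroke at I2
b2 stroke at J1
b3 stroke at R1
b4 stroke at Sf1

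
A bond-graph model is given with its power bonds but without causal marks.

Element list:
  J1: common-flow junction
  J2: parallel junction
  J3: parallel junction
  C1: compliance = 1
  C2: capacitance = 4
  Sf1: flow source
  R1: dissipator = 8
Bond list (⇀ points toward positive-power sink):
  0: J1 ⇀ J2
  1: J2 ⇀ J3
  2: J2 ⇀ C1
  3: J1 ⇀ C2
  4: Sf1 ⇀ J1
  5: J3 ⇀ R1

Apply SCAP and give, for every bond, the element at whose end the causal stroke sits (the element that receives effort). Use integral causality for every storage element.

#0 stroke at J1
#1 stroke at J3
#2 stroke at J2
#3 stroke at J1
#4 stroke at Sf1
#5 stroke at R1

bond 4 stroke→Sf1  (Sf1 fixes flow; stroke at Sf1)
bond 0 stroke→J1  (J1 flow already set via bond 4)
bond 3 stroke→J1  (common-f at J1 fixed by 4)
bond 2 stroke→J2  (C1 integral (e out))
bond 1 stroke→J3  (common-e at J2 fixed by 2)
bond 5 stroke→R1  (J3 effort already set via bond 1)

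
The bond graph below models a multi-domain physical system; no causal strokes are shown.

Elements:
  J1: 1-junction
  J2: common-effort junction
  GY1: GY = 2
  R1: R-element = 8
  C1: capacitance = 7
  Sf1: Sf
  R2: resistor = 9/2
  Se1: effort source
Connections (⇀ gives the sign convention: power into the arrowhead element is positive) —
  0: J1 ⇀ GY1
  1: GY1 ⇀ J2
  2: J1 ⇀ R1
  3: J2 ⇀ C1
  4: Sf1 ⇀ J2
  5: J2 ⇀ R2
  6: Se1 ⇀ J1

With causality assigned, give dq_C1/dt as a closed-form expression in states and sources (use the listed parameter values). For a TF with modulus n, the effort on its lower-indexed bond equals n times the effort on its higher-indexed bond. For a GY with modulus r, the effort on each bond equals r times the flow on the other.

#4 →Sf1  (source Sf1 imposes f)
#6 →J1  (Se1: effort source, stroke at far end)
#3 →J2  (prefer integral on C1)
#1 →GY1  (0-jn J2 has e-setter on 3)
#5 →R2  (common-e at J2 fixed by 3)
#0 →GY1  (GY1: gyrator matches bond 1)
#2 →J1  (1-jn J1 has f-setter on 0)

dq_C1/dt = E_Se1/2 + F_Sf1 - 20*q_C1/63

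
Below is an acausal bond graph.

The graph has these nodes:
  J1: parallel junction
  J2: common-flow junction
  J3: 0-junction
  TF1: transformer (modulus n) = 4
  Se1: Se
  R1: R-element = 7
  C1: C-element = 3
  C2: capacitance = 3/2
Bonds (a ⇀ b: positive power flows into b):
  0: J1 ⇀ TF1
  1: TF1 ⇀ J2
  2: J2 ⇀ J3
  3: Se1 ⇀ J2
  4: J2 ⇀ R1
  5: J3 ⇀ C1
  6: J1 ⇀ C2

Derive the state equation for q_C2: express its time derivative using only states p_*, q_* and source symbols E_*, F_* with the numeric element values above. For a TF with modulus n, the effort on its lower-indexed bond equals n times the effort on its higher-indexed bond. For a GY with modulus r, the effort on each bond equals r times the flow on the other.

bond 3 |J2  (Se1 (Se) sets effort on bond)
bond 5 |J3  (prefer integral on C1)
bond 2 |J2  (J3 effort already set via bond 5)
bond 6 |J1  (C2 outputs effort q/C2)
bond 0 |TF1  (J1 effort already set via bond 6)
bond 1 |J2  (through TF1, causality passes straight; one stroke at TF1)
bond 4 |R1  (only one flow-in slot at J2)

dq_C2/dt = -E_Se1/28 + q_C1/84 - q_C2/168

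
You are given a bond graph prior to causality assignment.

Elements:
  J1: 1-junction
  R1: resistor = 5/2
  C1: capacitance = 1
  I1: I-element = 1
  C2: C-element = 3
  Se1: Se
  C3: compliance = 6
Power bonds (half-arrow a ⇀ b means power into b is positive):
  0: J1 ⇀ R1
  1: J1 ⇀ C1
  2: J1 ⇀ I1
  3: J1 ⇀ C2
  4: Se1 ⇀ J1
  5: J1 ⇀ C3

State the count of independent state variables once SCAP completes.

β4 |J1  (Se1: effort source, stroke at far end)
β1 |J1  (prefer integral on C1)
β2 |I1  (prefer integral on I1)
β0 |J1  (J1 flow already set via bond 2)
β3 |J1  (J1 flow already set via bond 2)
β5 |J1  (J1 flow already set via bond 2)

4  (C1, C2, C3, I1 all integral)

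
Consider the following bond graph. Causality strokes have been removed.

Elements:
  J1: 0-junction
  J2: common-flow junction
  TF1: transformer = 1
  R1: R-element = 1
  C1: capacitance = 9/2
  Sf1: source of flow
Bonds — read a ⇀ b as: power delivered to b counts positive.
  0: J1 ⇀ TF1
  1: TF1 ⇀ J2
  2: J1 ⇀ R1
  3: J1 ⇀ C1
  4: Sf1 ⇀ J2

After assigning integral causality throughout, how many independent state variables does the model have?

1  (C1 all integral)

bond 4 stroke→Sf1  (source Sf1 imposes f)
bond 1 stroke→J2  (common-f at J2 fixed by 4)
bond 0 stroke→TF1  (TF1 one-in-one-out from 1)
bond 3 stroke→J1  (C1: C, integral causality)
bond 2 stroke→R1  (J1: bond 3 brought effort, rest push out)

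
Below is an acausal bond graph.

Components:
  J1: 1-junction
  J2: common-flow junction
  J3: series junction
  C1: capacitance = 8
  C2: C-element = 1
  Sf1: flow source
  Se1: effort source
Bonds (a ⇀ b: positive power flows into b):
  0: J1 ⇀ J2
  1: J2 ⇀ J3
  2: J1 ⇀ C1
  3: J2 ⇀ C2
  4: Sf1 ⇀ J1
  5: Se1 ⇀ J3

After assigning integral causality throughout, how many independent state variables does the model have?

2  (C1, C2 all integral)

#4 stroke at Sf1  (Sf1: flow source, stroke at near end)
#5 stroke at J3  (source Se1 imposes e)
#0 stroke at J1  (J1: bond 4 brought flow, rest push out)
#2 stroke at J1  (1-jn J1 has f-setter on 4)
#1 stroke at J2  (J2: bond 0 brought flow, rest push out)
#3 stroke at J2  (common-f at J2 fixed by 0)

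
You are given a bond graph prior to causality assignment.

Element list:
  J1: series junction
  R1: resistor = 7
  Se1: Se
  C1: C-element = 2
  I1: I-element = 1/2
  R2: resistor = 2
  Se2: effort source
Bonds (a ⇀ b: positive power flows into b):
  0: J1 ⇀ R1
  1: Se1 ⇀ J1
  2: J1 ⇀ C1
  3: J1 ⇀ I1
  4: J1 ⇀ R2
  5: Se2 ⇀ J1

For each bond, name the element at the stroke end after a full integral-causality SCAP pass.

β1 →J1  (Se1: effort source, stroke at far end)
β5 →J1  (Se2 (Se) sets effort on bond)
β2 →J1  (prefer integral on C1)
β3 →I1  (I1 outputs flow p/I1)
β0 →J1  (common-f at J1 fixed by 3)
β4 →J1  (J1: bond 3 brought flow, rest push out)

b0 |J1
b1 |J1
b2 |J1
b3 |I1
b4 |J1
b5 |J1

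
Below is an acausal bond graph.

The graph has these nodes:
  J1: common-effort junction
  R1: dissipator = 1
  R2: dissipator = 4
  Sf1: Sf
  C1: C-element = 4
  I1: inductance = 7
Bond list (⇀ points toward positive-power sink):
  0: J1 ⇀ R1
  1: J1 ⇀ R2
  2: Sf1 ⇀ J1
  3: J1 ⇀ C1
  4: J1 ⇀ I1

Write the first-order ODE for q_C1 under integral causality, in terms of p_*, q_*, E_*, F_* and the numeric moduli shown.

bond 2 →Sf1  (Sf1: flow source, stroke at near end)
bond 3 →J1  (C1: C, integral causality)
bond 0 →R1  (J1: bond 3 brought effort, rest push out)
bond 1 →R2  (J1 effort already set via bond 3)
bond 4 →I1  (J1 effort already set via bond 3)

dq_C1/dt = F_Sf1 - p_I1/7 - 5*q_C1/16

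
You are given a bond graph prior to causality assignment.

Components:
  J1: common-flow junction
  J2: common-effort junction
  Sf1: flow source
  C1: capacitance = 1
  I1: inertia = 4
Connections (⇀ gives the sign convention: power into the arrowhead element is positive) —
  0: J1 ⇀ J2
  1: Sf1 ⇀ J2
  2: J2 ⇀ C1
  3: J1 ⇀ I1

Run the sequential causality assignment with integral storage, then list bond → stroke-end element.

bond 1 →Sf1  (Sf1 fixes flow; stroke at Sf1)
bond 2 →J2  (prefer integral on C1)
bond 0 →J1  (common-e at J2 fixed by 2)
bond 3 →I1  (J1: last free bond brings flow in)

bond 0 →J1
bond 1 →Sf1
bond 2 →J2
bond 3 →I1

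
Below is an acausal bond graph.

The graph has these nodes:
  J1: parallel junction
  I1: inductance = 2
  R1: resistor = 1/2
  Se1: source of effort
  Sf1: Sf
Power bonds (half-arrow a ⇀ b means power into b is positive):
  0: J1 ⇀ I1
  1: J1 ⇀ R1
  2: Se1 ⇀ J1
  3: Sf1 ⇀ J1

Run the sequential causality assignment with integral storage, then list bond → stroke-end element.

bond 0 |I1
bond 1 |R1
bond 2 |J1
bond 3 |Sf1

#2 stroke at J1  (Se1: effort source, stroke at far end)
#3 stroke at Sf1  (source Sf1 imposes f)
#0 stroke at I1  (0-jn J1 has e-setter on 2)
#1 stroke at R1  (J1: bond 2 brought effort, rest push out)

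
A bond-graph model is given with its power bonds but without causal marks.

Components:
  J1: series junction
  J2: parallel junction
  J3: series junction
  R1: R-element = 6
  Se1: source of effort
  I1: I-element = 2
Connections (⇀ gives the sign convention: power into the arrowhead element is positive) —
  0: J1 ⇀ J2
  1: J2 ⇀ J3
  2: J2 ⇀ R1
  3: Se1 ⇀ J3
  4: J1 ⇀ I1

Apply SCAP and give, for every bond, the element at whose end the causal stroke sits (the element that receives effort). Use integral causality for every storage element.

#3 |J3  (Se1 fixes effort; stroke away)
#1 |J2  (only one flow-in slot at J3)
#0 |J1  (J2: bond 1 brought effort, rest push out)
#2 |R1  (J2: bond 1 brought effort, rest push out)
#4 |I1  (J1: last free bond brings flow in)

β0 →J1
β1 →J2
β2 →R1
β3 →J3
β4 →I1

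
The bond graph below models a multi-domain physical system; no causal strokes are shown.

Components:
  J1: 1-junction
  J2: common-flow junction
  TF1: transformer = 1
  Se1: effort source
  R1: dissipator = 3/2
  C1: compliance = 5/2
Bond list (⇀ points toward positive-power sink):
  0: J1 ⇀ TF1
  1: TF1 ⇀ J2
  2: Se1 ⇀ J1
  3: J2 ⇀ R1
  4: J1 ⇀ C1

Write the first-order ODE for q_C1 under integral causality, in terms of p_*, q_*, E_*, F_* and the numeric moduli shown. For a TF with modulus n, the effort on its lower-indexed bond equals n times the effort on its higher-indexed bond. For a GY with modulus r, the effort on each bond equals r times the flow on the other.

β2 stroke at J1  (Se1: effort source, stroke at far end)
β4 stroke at J1  (C1 integral (e out))
β0 stroke at TF1  (J1 needs exactly one f-in)
β1 stroke at J2  (TF1: transformer flips bond 0)
β3 stroke at R1  (J2: last free bond brings flow in)

dq_C1/dt = 2*E_Se1/3 - 4*q_C1/15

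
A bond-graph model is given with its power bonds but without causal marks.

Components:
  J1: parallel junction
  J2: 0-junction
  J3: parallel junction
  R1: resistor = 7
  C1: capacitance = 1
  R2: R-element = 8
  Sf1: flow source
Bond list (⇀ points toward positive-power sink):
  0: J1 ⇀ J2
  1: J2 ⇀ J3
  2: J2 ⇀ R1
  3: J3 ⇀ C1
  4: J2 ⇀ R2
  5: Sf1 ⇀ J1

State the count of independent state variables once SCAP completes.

1  (C1 all integral)

b5 stroke→Sf1  (Sf1: flow source, stroke at near end)
b0 stroke→J1  (only one effort-in slot at J1)
b3 stroke→J3  (C1: C, integral causality)
b1 stroke→J2  (J3: bond 3 brought effort, rest push out)
b2 stroke→R1  (0-jn J2 has e-setter on 1)
b4 stroke→R2  (0-jn J2 has e-setter on 1)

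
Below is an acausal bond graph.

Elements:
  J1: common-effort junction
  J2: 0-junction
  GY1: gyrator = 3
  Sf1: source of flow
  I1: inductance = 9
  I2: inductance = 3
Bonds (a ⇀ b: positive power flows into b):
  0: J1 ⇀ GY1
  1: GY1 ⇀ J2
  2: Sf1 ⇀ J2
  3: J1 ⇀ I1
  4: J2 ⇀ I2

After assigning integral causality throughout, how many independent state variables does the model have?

bond 2 stroke→Sf1  (source Sf1 imposes f)
bond 3 stroke→I1  (I1 outputs flow p/I1)
bond 0 stroke→J1  (only one effort-in slot at J1)
bond 1 stroke→J2  (through GY1, causality inverts; strokes same side of GY1)
bond 4 stroke→I2  (common-e at J2 fixed by 1)

2  (I1, I2 all integral)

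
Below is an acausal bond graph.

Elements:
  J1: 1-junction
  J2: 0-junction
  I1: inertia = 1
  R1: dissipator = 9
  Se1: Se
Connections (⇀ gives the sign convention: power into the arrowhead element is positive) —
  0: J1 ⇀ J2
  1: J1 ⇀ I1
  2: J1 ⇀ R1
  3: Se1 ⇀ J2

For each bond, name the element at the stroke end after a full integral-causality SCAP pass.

β0 stroke→J1
β1 stroke→I1
β2 stroke→J1
β3 stroke→J2

b3 →J2  (Se1 fixes effort; stroke away)
b0 →J1  (J2 effort already set via bond 3)
b1 →I1  (I1: I, integral causality)
b2 →J1  (1-jn J1 has f-setter on 1)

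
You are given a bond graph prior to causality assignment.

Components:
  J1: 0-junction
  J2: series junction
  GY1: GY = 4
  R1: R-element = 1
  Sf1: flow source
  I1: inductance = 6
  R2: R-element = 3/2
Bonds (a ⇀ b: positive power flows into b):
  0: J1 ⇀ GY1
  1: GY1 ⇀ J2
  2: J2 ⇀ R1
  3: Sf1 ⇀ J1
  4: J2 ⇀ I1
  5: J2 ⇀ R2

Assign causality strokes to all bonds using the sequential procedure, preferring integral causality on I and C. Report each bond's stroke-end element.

bond 0 stroke→J1
bond 1 stroke→J2
bond 2 stroke→J2
bond 3 stroke→Sf1
bond 4 stroke→I1
bond 5 stroke→J2

bond 3 →Sf1  (Sf1: flow source, stroke at near end)
bond 0 →J1  (J1 needs exactly one e-in)
bond 1 →J2  (GY1 both-in/both-out from 0)
bond 4 →I1  (prefer integral on I1)
bond 2 →J2  (common-f at J2 fixed by 4)
bond 5 →J2  (J2: bond 4 brought flow, rest push out)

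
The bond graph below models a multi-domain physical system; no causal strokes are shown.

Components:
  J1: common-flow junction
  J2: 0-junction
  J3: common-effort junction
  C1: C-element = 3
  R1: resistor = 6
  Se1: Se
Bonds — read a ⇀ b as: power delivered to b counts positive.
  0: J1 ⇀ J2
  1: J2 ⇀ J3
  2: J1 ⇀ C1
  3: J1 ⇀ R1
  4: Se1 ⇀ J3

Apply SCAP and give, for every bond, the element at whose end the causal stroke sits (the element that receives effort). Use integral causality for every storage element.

bond 4 |J3  (source Se1 imposes e)
bond 1 |J2  (J3: bond 4 brought effort, rest push out)
bond 0 |J1  (J2 effort already set via bond 1)
bond 2 |J1  (C1 integral (e out))
bond 3 |R1  (J1: last free bond brings flow in)

bond 0 |J1
bond 1 |J2
bond 2 |J1
bond 3 |R1
bond 4 |J3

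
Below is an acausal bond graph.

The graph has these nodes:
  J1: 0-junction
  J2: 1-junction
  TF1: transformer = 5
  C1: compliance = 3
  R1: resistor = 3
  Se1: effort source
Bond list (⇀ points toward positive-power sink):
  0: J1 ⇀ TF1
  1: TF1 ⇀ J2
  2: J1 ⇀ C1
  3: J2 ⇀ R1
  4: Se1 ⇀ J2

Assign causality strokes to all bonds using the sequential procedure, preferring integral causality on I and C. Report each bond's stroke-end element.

b4 stroke at J2  (Se1 fixes effort; stroke away)
b2 stroke at J1  (C1 integral (e out))
b0 stroke at TF1  (J1 effort already set via bond 2)
b1 stroke at J2  (TF1: transformer flips bond 0)
b3 stroke at R1  (J2 needs exactly one f-in)

#0 stroke at TF1
#1 stroke at J2
#2 stroke at J1
#3 stroke at R1
#4 stroke at J2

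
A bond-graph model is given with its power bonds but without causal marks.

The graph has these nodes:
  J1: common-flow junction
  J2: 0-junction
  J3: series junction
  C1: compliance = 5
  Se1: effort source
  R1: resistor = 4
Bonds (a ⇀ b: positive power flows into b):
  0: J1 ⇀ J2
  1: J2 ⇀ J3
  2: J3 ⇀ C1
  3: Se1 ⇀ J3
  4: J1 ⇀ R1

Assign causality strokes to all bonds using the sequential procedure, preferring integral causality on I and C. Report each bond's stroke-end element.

bond 3 →J3  (Se1: effort source, stroke at far end)
bond 2 →J3  (C1 outputs effort q/C1)
bond 1 →J2  (J3: last free bond brings flow in)
bond 0 →J1  (J2 effort already set via bond 1)
bond 4 →R1  (J1 needs exactly one f-in)

bond 0 stroke at J1
bond 1 stroke at J2
bond 2 stroke at J3
bond 3 stroke at J3
bond 4 stroke at R1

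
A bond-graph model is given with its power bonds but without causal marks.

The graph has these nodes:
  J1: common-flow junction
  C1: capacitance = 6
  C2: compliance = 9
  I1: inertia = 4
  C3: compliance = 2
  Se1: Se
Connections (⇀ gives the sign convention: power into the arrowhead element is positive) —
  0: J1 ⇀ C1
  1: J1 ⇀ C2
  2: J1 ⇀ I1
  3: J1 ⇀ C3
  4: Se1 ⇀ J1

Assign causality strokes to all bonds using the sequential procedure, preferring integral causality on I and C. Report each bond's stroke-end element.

β0 →J1
β1 →J1
β2 →I1
β3 →J1
β4 →J1

β4 stroke→J1  (Se1: effort source, stroke at far end)
β0 stroke→J1  (C1: C, integral causality)
β1 stroke→J1  (C2 integral (e out))
β2 stroke→I1  (I1 integral (f out))
β3 stroke→J1  (J1: bond 2 brought flow, rest push out)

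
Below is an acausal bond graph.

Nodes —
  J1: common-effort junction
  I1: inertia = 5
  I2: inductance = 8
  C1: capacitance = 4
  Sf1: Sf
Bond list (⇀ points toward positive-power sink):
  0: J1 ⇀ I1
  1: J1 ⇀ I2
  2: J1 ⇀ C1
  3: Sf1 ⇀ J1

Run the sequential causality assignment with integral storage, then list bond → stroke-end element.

#0 →I1
#1 →I2
#2 →J1
#3 →Sf1

bond 3 |Sf1  (source Sf1 imposes f)
bond 0 |I1  (prefer integral on I1)
bond 1 |I2  (prefer integral on I2)
bond 2 |J1  (closing 0-jn rule on J1)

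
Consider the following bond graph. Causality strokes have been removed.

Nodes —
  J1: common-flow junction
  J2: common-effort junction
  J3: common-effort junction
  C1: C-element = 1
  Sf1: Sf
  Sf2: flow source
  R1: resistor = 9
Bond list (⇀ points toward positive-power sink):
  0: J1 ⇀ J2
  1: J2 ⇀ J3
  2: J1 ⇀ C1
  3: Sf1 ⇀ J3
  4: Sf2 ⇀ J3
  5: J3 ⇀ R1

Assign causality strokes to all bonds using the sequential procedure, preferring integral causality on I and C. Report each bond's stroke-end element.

b3 →Sf1  (source Sf1 imposes f)
b4 →Sf2  (Sf2 (Sf) sets flow on bond)
b2 →J1  (C1 outputs effort q/C1)
b0 →J2  (J1: last free bond brings flow in)
b1 →J3  (common-e at J2 fixed by 0)
b5 →R1  (common-e at J3 fixed by 1)

β0 stroke→J2
β1 stroke→J3
β2 stroke→J1
β3 stroke→Sf1
β4 stroke→Sf2
β5 stroke→R1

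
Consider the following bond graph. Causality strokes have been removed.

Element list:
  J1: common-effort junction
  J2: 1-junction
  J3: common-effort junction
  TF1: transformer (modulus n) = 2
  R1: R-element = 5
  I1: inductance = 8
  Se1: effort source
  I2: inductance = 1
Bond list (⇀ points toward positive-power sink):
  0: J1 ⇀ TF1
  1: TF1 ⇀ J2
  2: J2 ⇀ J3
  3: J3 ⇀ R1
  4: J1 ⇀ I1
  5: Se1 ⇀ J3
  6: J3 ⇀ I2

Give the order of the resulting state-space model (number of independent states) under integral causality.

#5 stroke→J3  (source Se1 imposes e)
#2 stroke→J2  (common-e at J3 fixed by 5)
#3 stroke→R1  (J3: bond 5 brought effort, rest push out)
#6 stroke→I2  (common-e at J3 fixed by 5)
#1 stroke→TF1  (J2: last free bond brings flow in)
#0 stroke→J1  (through TF1, causality passes straight; one stroke at TF1)
#4 stroke→I1  (J1 effort already set via bond 0)

2  (I1, I2 all integral)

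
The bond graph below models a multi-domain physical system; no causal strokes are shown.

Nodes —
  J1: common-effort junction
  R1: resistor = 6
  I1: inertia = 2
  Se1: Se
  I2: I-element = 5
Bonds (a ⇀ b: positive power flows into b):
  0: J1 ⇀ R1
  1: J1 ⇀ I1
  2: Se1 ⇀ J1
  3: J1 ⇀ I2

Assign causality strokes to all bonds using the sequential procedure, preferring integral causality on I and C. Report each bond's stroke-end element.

b2 stroke→J1  (Se1 (Se) sets effort on bond)
b0 stroke→R1  (J1 effort already set via bond 2)
b1 stroke→I1  (J1 effort already set via bond 2)
b3 stroke→I2  (J1 effort already set via bond 2)

β0 stroke→R1
β1 stroke→I1
β2 stroke→J1
β3 stroke→I2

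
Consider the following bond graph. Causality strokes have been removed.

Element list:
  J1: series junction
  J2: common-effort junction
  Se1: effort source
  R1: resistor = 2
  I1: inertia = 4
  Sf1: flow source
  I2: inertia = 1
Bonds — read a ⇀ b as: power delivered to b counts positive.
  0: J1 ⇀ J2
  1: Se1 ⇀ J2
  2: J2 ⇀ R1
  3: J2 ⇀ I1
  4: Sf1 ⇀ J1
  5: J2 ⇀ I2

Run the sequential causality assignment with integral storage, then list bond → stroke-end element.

β1 |J2  (Se1: effort source, stroke at far end)
β4 |Sf1  (Sf1 fixes flow; stroke at Sf1)
β0 |J1  (1-jn J1 has f-setter on 4)
β2 |R1  (0-jn J2 has e-setter on 1)
β3 |I1  (J2: bond 1 brought effort, rest push out)
β5 |I2  (0-jn J2 has e-setter on 1)

bond 0 →J1
bond 1 →J2
bond 2 →R1
bond 3 →I1
bond 4 →Sf1
bond 5 →I2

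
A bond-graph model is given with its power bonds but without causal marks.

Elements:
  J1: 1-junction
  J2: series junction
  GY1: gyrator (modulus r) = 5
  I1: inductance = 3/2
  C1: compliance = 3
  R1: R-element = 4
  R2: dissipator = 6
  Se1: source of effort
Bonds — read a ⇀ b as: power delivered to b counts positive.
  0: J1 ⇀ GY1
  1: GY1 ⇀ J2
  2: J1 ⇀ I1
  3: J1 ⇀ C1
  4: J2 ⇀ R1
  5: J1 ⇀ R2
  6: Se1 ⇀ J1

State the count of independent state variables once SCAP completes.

2  (C1, I1 all integral)

bond 6 stroke→J1  (Se1 (Se) sets effort on bond)
bond 2 stroke→I1  (I1 outputs flow p/I1)
bond 0 stroke→J1  (J1 flow already set via bond 2)
bond 3 stroke→J1  (1-jn J1 has f-setter on 2)
bond 5 stroke→J1  (common-f at J1 fixed by 2)
bond 1 stroke→J2  (through GY1, causality inverts; strokes same side of GY1)
bond 4 stroke→R1  (closing 1-jn rule on J2)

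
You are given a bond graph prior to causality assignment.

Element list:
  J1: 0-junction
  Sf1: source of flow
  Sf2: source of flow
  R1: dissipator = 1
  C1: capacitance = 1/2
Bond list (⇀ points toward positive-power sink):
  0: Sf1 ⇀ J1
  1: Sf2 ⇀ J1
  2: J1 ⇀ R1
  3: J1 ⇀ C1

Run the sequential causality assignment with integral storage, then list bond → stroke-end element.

bond 0 |Sf1
bond 1 |Sf2
bond 2 |R1
bond 3 |J1

b0 stroke at Sf1  (Sf1 (Sf) sets flow on bond)
b1 stroke at Sf2  (Sf2 fixes flow; stroke at Sf2)
b3 stroke at J1  (C1 outputs effort q/C1)
b2 stroke at R1  (common-e at J1 fixed by 3)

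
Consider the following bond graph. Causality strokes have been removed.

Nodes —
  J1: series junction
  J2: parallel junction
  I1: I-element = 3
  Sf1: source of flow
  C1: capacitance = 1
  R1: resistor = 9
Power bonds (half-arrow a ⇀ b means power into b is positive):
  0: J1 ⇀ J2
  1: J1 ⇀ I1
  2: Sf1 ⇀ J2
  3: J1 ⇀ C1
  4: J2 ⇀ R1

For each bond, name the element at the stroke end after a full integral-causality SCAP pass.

β2 →Sf1  (Sf1: flow source, stroke at near end)
β1 →I1  (I1: I, integral causality)
β0 →J1  (J1: bond 1 brought flow, rest push out)
β3 →J1  (1-jn J1 has f-setter on 1)
β4 →J2  (only one effort-in slot at J2)

β0 stroke at J1
β1 stroke at I1
β2 stroke at Sf1
β3 stroke at J1
β4 stroke at J2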